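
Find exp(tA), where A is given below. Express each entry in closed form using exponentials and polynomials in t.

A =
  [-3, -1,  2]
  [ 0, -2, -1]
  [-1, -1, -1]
e^{tA} =
  [-t^2*exp(-2*t)/2 - t*exp(-2*t) + exp(-2*t), -t^2*exp(-2*t)/2 - t*exp(-2*t), t^2*exp(-2*t)/2 + 2*t*exp(-2*t)]
  [t^2*exp(-2*t)/2, t^2*exp(-2*t)/2 + exp(-2*t), -t^2*exp(-2*t)/2 - t*exp(-2*t)]
  [-t*exp(-2*t), -t*exp(-2*t), t*exp(-2*t) + exp(-2*t)]

Strategy: write A = P · J · P⁻¹ where J is a Jordan canonical form, so e^{tA} = P · e^{tJ} · P⁻¹, and e^{tJ} can be computed block-by-block.

A has Jordan form
J =
  [-2,  1,  0]
  [ 0, -2,  1]
  [ 0,  0, -2]
(up to reordering of blocks).

Per-block formulas:
  For a 3×3 Jordan block J_3(-2): exp(t · J_3(-2)) = e^(-2t)·(I + t·N + (t^2/2)·N^2), where N is the 3×3 nilpotent shift.

After assembling e^{tJ} and conjugating by P, we get:

e^{tA} =
  [-t^2*exp(-2*t)/2 - t*exp(-2*t) + exp(-2*t), -t^2*exp(-2*t)/2 - t*exp(-2*t), t^2*exp(-2*t)/2 + 2*t*exp(-2*t)]
  [t^2*exp(-2*t)/2, t^2*exp(-2*t)/2 + exp(-2*t), -t^2*exp(-2*t)/2 - t*exp(-2*t)]
  [-t*exp(-2*t), -t*exp(-2*t), t*exp(-2*t) + exp(-2*t)]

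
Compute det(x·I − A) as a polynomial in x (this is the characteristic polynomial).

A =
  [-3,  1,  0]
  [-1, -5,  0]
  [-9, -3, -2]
x^3 + 10*x^2 + 32*x + 32

Expanding det(x·I − A) (e.g. by cofactor expansion or by noting that A is similar to its Jordan form J, which has the same characteristic polynomial as A) gives
  χ_A(x) = x^3 + 10*x^2 + 32*x + 32
which factors as (x + 2)*(x + 4)^2. The eigenvalues (with algebraic multiplicities) are λ = -4 with multiplicity 2, λ = -2 with multiplicity 1.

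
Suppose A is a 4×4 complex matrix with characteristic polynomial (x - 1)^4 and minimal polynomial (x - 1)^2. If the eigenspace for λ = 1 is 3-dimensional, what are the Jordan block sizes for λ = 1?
Block sizes for λ = 1: [2, 1, 1]

Step 1 — from the characteristic polynomial, algebraic multiplicity of λ = 1 is 4. From dim ker(A − (1)·I) = 3, there are exactly 3 Jordan blocks for λ = 1.
Step 2 — from the minimal polynomial, the factor (x − 1)^2 tells us the largest block for λ = 1 has size 2.
Step 3 — with total size 4, 3 blocks, and largest block 2, the block sizes (in nonincreasing order) are [2, 1, 1].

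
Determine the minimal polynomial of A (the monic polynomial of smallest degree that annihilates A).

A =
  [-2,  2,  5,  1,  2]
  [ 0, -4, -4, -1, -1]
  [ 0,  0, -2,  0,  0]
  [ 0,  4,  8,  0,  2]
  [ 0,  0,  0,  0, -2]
x^2 + 4*x + 4

The characteristic polynomial is χ_A(x) = (x + 2)^5, so the eigenvalues are known. The minimal polynomial is
  m_A(x) = Π_λ (x − λ)^{k_λ}
where k_λ is the size of the *largest* Jordan block for λ (equivalently, the smallest k with (A − λI)^k v = 0 for every generalised eigenvector v of λ).

  λ = -2: largest Jordan block has size 2, contributing (x + 2)^2

So m_A(x) = (x + 2)^2 = x^2 + 4*x + 4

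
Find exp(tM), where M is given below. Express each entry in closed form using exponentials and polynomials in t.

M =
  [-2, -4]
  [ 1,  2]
e^{tM} =
  [1 - 2*t, -4*t]
  [t, 2*t + 1]

Strategy: write M = P · J · P⁻¹ where J is a Jordan canonical form, so e^{tM} = P · e^{tJ} · P⁻¹, and e^{tJ} can be computed block-by-block.

M has Jordan form
J =
  [0, 1]
  [0, 0]
(up to reordering of blocks).

Per-block formulas:
  For a 2×2 Jordan block J_2(0): exp(t · J_2(0)) = e^(0t)·(I + t·N), where N is the 2×2 nilpotent shift.

After assembling e^{tJ} and conjugating by P, we get:

e^{tM} =
  [1 - 2*t, -4*t]
  [t, 2*t + 1]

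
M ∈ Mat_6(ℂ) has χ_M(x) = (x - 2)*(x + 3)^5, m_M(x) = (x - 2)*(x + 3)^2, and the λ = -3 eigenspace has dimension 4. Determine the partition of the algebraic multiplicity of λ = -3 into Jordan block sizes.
Block sizes for λ = -3: [2, 1, 1, 1]

Step 1 — from the characteristic polynomial, algebraic multiplicity of λ = -3 is 5. From dim ker(M − (-3)·I) = 4, there are exactly 4 Jordan blocks for λ = -3.
Step 2 — from the minimal polynomial, the factor (x + 3)^2 tells us the largest block for λ = -3 has size 2.
Step 3 — with total size 5, 4 blocks, and largest block 2, the block sizes (in nonincreasing order) are [2, 1, 1, 1].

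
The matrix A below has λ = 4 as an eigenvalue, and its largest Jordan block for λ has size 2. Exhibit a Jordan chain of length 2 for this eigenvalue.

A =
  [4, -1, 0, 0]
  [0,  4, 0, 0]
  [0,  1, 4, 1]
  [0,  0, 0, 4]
A Jordan chain for λ = 4 of length 2:
v_1 = (-1, 0, 1, 0)ᵀ
v_2 = (0, 1, 0, 0)ᵀ

Let N = A − (4)·I. We want v_2 with N^2 v_2 = 0 but N^1 v_2 ≠ 0; then v_{j-1} := N · v_j for j = 2, …, 2.

Pick v_2 = (0, 1, 0, 0)ᵀ.
Then v_1 = N · v_2 = (-1, 0, 1, 0)ᵀ.

Sanity check: (A − (4)·I) v_1 = (0, 0, 0, 0)ᵀ = 0. ✓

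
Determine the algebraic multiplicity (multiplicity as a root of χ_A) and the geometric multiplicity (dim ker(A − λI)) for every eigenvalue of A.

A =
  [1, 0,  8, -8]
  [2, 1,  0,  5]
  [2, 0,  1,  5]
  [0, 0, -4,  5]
λ = 1: alg = 2, geom = 2; λ = 3: alg = 2, geom = 1

Step 1 — factor the characteristic polynomial to read off the algebraic multiplicities:
  χ_A(x) = (x - 3)^2*(x - 1)^2

Step 2 — compute geometric multiplicities via the rank-nullity identity g(λ) = n − rank(A − λI):
  rank(A − (1)·I) = 2, so dim ker(A − (1)·I) = n − 2 = 2
  rank(A − (3)·I) = 3, so dim ker(A − (3)·I) = n − 3 = 1

Summary:
  λ = 1: algebraic multiplicity = 2, geometric multiplicity = 2
  λ = 3: algebraic multiplicity = 2, geometric multiplicity = 1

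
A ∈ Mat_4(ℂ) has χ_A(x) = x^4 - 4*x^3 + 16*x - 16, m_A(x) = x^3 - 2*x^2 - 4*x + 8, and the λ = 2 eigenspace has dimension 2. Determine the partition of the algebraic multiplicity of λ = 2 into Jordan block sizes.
Block sizes for λ = 2: [2, 1]

Step 1 — from the characteristic polynomial, algebraic multiplicity of λ = 2 is 3. From dim ker(A − (2)·I) = 2, there are exactly 2 Jordan blocks for λ = 2.
Step 2 — from the minimal polynomial, the factor (x − 2)^2 tells us the largest block for λ = 2 has size 2.
Step 3 — with total size 3, 2 blocks, and largest block 2, the block sizes (in nonincreasing order) are [2, 1].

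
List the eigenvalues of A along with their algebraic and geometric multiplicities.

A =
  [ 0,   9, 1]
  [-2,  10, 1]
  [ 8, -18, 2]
λ = 4: alg = 3, geom = 1

Step 1 — factor the characteristic polynomial to read off the algebraic multiplicities:
  χ_A(x) = (x - 4)^3

Step 2 — compute geometric multiplicities via the rank-nullity identity g(λ) = n − rank(A − λI):
  rank(A − (4)·I) = 2, so dim ker(A − (4)·I) = n − 2 = 1

Summary:
  λ = 4: algebraic multiplicity = 3, geometric multiplicity = 1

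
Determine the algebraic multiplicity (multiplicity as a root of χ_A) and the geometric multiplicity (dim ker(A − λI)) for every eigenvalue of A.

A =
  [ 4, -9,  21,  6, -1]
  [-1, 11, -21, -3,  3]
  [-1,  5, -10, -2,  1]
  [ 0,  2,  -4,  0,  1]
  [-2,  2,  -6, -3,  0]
λ = 1: alg = 5, geom = 2

Step 1 — factor the characteristic polynomial to read off the algebraic multiplicities:
  χ_A(x) = (x - 1)^5

Step 2 — compute geometric multiplicities via the rank-nullity identity g(λ) = n − rank(A − λI):
  rank(A − (1)·I) = 3, so dim ker(A − (1)·I) = n − 3 = 2

Summary:
  λ = 1: algebraic multiplicity = 5, geometric multiplicity = 2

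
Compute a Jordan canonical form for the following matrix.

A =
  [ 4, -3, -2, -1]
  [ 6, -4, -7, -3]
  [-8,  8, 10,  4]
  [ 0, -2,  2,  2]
J_3(2) ⊕ J_1(6)

The characteristic polynomial is
  det(x·I − A) = x^4 - 12*x^3 + 48*x^2 - 80*x + 48 = (x - 6)*(x - 2)^3

Eigenvalues and multiplicities (the geometric multiplicity of λ is n − rank(A − λI), which equals the number of Jordan blocks for λ):
  λ = 2: algebraic multiplicity = 3, geometric multiplicity = 1
  λ = 6: algebraic multiplicity = 1, geometric multiplicity = 1

Determining the block sizes for each eigenvalue:
  λ = 2: one block (gm = 1), so the single block has size am = 3 → block sizes [3]
  λ = 6: one block (gm = 1), so the single block has size am = 1 → block sizes [1]

Assembling the blocks gives a Jordan form
J =
  [2, 1, 0, 0]
  [0, 2, 1, 0]
  [0, 0, 2, 0]
  [0, 0, 0, 6]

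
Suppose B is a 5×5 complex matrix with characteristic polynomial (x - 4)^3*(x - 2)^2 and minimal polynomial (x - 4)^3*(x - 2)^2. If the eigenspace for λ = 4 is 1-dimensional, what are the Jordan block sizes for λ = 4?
Block sizes for λ = 4: [3]

Step 1 — from the characteristic polynomial, algebraic multiplicity of λ = 4 is 3. From dim ker(B − (4)·I) = 1, there are exactly 1 Jordan blocks for λ = 4.
Step 2 — from the minimal polynomial, the factor (x − 4)^3 tells us the largest block for λ = 4 has size 3.
Step 3 — with total size 3, 1 blocks, and largest block 3, the block sizes (in nonincreasing order) are [3].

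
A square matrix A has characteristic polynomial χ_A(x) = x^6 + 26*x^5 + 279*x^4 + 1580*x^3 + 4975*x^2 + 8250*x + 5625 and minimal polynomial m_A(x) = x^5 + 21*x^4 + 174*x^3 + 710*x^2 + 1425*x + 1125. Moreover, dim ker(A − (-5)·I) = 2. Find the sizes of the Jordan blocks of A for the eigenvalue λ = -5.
Block sizes for λ = -5: [3, 1]

Step 1 — from the characteristic polynomial, algebraic multiplicity of λ = -5 is 4. From dim ker(A − (-5)·I) = 2, there are exactly 2 Jordan blocks for λ = -5.
Step 2 — from the minimal polynomial, the factor (x + 5)^3 tells us the largest block for λ = -5 has size 3.
Step 3 — with total size 4, 2 blocks, and largest block 3, the block sizes (in nonincreasing order) are [3, 1].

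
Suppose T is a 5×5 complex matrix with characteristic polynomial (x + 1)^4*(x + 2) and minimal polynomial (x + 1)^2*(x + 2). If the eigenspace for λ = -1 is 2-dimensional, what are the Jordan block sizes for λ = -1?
Block sizes for λ = -1: [2, 2]

Step 1 — from the characteristic polynomial, algebraic multiplicity of λ = -1 is 4. From dim ker(T − (-1)·I) = 2, there are exactly 2 Jordan blocks for λ = -1.
Step 2 — from the minimal polynomial, the factor (x + 1)^2 tells us the largest block for λ = -1 has size 2.
Step 3 — with total size 4, 2 blocks, and largest block 2, the block sizes (in nonincreasing order) are [2, 2].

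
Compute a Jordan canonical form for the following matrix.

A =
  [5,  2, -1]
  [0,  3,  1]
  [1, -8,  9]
J_1(5) ⊕ J_2(6)

The characteristic polynomial is
  det(x·I − A) = x^3 - 17*x^2 + 96*x - 180 = (x - 6)^2*(x - 5)

Eigenvalues and multiplicities (the geometric multiplicity of λ is n − rank(A − λI), which equals the number of Jordan blocks for λ):
  λ = 5: algebraic multiplicity = 1, geometric multiplicity = 1
  λ = 6: algebraic multiplicity = 2, geometric multiplicity = 1

Determining the block sizes for each eigenvalue:
  λ = 5: one block (gm = 1), so the single block has size am = 1 → block sizes [1]
  λ = 6: one block (gm = 1), so the single block has size am = 2 → block sizes [2]

Assembling the blocks gives a Jordan form
J =
  [5, 0, 0]
  [0, 6, 1]
  [0, 0, 6]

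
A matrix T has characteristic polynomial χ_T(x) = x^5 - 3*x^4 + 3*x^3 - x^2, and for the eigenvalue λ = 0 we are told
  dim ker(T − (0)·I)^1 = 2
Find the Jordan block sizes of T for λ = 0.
Block sizes for λ = 0: [1, 1]

From the dimensions of kernels of powers, the number of Jordan blocks of size at least j is d_j − d_{j−1} where d_j = dim ker(N^j) (with d_0 = 0). Computing the differences gives [2].
The number of blocks of size exactly k is (#blocks of size ≥ k) − (#blocks of size ≥ k + 1), so the partition is: 2 block(s) of size 1.
In nonincreasing order the block sizes are [1, 1].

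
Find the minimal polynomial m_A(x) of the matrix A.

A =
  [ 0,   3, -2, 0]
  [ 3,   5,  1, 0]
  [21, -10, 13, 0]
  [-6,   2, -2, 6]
x^3 - 18*x^2 + 108*x - 216

The characteristic polynomial is χ_A(x) = (x - 6)^4, so the eigenvalues are known. The minimal polynomial is
  m_A(x) = Π_λ (x − λ)^{k_λ}
where k_λ is the size of the *largest* Jordan block for λ (equivalently, the smallest k with (A − λI)^k v = 0 for every generalised eigenvector v of λ).

  λ = 6: largest Jordan block has size 3, contributing (x − 6)^3

So m_A(x) = (x - 6)^3 = x^3 - 18*x^2 + 108*x - 216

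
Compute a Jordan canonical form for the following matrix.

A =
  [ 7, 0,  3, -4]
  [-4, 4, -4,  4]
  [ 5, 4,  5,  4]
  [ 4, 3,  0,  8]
J_2(6) ⊕ J_2(6)

The characteristic polynomial is
  det(x·I − A) = x^4 - 24*x^3 + 216*x^2 - 864*x + 1296 = (x - 6)^4

Eigenvalues and multiplicities (the geometric multiplicity of λ is n − rank(A − λI), which equals the number of Jordan blocks for λ):
  λ = 6: algebraic multiplicity = 4, geometric multiplicity = 2

Determining the block sizes for each eigenvalue:
  λ = 6: with am = 4 and gm = 2, the partition is not yet determined (e.g. several partitions of 4 into 2 parts exist). Let N = A − (6)·I. Computing rank(N^1) = 2, rank(N^2) = 0; the number of blocks of size ≥ j is rank(N^{j−1}) − rank(N^j), giving [2, 2]. So we have 2 block(s) of size 2 → block sizes [2, 2]

Assembling the blocks gives a Jordan form
J =
  [6, 1, 0, 0]
  [0, 6, 0, 0]
  [0, 0, 6, 1]
  [0, 0, 0, 6]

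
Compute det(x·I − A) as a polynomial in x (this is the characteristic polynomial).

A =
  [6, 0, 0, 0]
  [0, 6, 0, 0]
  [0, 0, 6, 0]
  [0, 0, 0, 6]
x^4 - 24*x^3 + 216*x^2 - 864*x + 1296

Expanding det(x·I − A) (e.g. by cofactor expansion or by noting that A is similar to its Jordan form J, which has the same characteristic polynomial as A) gives
  χ_A(x) = x^4 - 24*x^3 + 216*x^2 - 864*x + 1296
which factors as (x - 6)^4. The eigenvalues (with algebraic multiplicities) are λ = 6 with multiplicity 4.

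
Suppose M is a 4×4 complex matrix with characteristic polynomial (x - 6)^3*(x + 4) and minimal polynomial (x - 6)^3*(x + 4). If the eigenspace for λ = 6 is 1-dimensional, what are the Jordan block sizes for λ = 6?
Block sizes for λ = 6: [3]

Step 1 — from the characteristic polynomial, algebraic multiplicity of λ = 6 is 3. From dim ker(M − (6)·I) = 1, there are exactly 1 Jordan blocks for λ = 6.
Step 2 — from the minimal polynomial, the factor (x − 6)^3 tells us the largest block for λ = 6 has size 3.
Step 3 — with total size 3, 1 blocks, and largest block 3, the block sizes (in nonincreasing order) are [3].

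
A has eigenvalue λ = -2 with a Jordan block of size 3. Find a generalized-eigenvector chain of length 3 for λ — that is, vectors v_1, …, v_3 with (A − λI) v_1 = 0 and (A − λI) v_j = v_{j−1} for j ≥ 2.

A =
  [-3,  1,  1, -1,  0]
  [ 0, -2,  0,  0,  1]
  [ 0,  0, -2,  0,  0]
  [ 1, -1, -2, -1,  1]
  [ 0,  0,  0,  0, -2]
A Jordan chain for λ = -2 of length 3:
v_1 = (1, 0, 0, -1, 0)ᵀ
v_2 = (1, 0, 0, -2, 0)ᵀ
v_3 = (0, 0, 1, 0, 0)ᵀ

Let N = A − (-2)·I. We want v_3 with N^3 v_3 = 0 but N^2 v_3 ≠ 0; then v_{j-1} := N · v_j for j = 3, …, 2.

Pick v_3 = (0, 0, 1, 0, 0)ᵀ.
Then v_2 = N · v_3 = (1, 0, 0, -2, 0)ᵀ.
Then v_1 = N · v_2 = (1, 0, 0, -1, 0)ᵀ.

Sanity check: (A − (-2)·I) v_1 = (0, 0, 0, 0, 0)ᵀ = 0. ✓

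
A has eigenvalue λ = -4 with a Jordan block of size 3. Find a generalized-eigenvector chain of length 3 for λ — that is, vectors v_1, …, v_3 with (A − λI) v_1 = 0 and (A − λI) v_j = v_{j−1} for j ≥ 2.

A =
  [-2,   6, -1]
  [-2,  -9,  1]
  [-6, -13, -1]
A Jordan chain for λ = -4 of length 3:
v_1 = (-2, 0, -4)ᵀ
v_2 = (2, -2, -6)ᵀ
v_3 = (1, 0, 0)ᵀ

Let N = A − (-4)·I. We want v_3 with N^3 v_3 = 0 but N^2 v_3 ≠ 0; then v_{j-1} := N · v_j for j = 3, …, 2.

Pick v_3 = (1, 0, 0)ᵀ.
Then v_2 = N · v_3 = (2, -2, -6)ᵀ.
Then v_1 = N · v_2 = (-2, 0, -4)ᵀ.

Sanity check: (A − (-4)·I) v_1 = (0, 0, 0)ᵀ = 0. ✓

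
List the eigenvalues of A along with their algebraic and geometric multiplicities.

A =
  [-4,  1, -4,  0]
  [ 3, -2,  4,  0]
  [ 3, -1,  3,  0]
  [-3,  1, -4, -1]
λ = -1: alg = 4, geom = 3

Step 1 — factor the characteristic polynomial to read off the algebraic multiplicities:
  χ_A(x) = (x + 1)^4

Step 2 — compute geometric multiplicities via the rank-nullity identity g(λ) = n − rank(A − λI):
  rank(A − (-1)·I) = 1, so dim ker(A − (-1)·I) = n − 1 = 3

Summary:
  λ = -1: algebraic multiplicity = 4, geometric multiplicity = 3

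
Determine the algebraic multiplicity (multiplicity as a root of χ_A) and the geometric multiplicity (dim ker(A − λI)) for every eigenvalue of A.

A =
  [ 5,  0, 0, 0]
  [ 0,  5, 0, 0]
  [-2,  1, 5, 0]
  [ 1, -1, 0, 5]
λ = 5: alg = 4, geom = 2

Step 1 — factor the characteristic polynomial to read off the algebraic multiplicities:
  χ_A(x) = (x - 5)^4

Step 2 — compute geometric multiplicities via the rank-nullity identity g(λ) = n − rank(A − λI):
  rank(A − (5)·I) = 2, so dim ker(A − (5)·I) = n − 2 = 2

Summary:
  λ = 5: algebraic multiplicity = 4, geometric multiplicity = 2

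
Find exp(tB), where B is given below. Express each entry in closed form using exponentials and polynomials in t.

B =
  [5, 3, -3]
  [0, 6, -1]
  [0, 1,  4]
e^{tB} =
  [exp(5*t), 3*t*exp(5*t), -3*t*exp(5*t)]
  [0, t*exp(5*t) + exp(5*t), -t*exp(5*t)]
  [0, t*exp(5*t), -t*exp(5*t) + exp(5*t)]

Strategy: write B = P · J · P⁻¹ where J is a Jordan canonical form, so e^{tB} = P · e^{tJ} · P⁻¹, and e^{tJ} can be computed block-by-block.

B has Jordan form
J =
  [5, 1, 0]
  [0, 5, 0]
  [0, 0, 5]
(up to reordering of blocks).

Per-block formulas:
  For a 1×1 block at λ = 5: exp(t · [5]) = [e^(5t)].
  For a 2×2 Jordan block J_2(5): exp(t · J_2(5)) = e^(5t)·(I + t·N), where N is the 2×2 nilpotent shift.

After assembling e^{tJ} and conjugating by P, we get:

e^{tB} =
  [exp(5*t), 3*t*exp(5*t), -3*t*exp(5*t)]
  [0, t*exp(5*t) + exp(5*t), -t*exp(5*t)]
  [0, t*exp(5*t), -t*exp(5*t) + exp(5*t)]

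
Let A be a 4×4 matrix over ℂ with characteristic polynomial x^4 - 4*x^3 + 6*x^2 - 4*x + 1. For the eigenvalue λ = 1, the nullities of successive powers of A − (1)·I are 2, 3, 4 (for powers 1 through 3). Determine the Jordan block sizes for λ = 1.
Block sizes for λ = 1: [3, 1]

From the dimensions of kernels of powers, the number of Jordan blocks of size at least j is d_j − d_{j−1} where d_j = dim ker(N^j) (with d_0 = 0). Computing the differences gives [2, 1, 1].
The number of blocks of size exactly k is (#blocks of size ≥ k) − (#blocks of size ≥ k + 1), so the partition is: 1 block(s) of size 1, 1 block(s) of size 3.
In nonincreasing order the block sizes are [3, 1].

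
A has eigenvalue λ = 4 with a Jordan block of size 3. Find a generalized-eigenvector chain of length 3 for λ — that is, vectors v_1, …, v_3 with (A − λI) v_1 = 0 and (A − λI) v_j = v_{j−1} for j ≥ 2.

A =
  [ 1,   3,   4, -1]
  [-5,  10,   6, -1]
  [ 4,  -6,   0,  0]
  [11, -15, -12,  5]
A Jordan chain for λ = 4 of length 3:
v_1 = (-1, -2, 2, 5)ᵀ
v_2 = (-3, -5, 4, 11)ᵀ
v_3 = (1, 0, 0, 0)ᵀ

Let N = A − (4)·I. We want v_3 with N^3 v_3 = 0 but N^2 v_3 ≠ 0; then v_{j-1} := N · v_j for j = 3, …, 2.

Pick v_3 = (1, 0, 0, 0)ᵀ.
Then v_2 = N · v_3 = (-3, -5, 4, 11)ᵀ.
Then v_1 = N · v_2 = (-1, -2, 2, 5)ᵀ.

Sanity check: (A − (4)·I) v_1 = (0, 0, 0, 0)ᵀ = 0. ✓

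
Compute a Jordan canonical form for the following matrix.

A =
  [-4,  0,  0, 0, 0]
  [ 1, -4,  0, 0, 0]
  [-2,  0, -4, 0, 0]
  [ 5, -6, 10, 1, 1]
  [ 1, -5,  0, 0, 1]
J_2(-4) ⊕ J_1(-4) ⊕ J_2(1)

The characteristic polynomial is
  det(x·I − A) = x^5 + 10*x^4 + 25*x^3 - 20*x^2 - 80*x + 64 = (x - 1)^2*(x + 4)^3

Eigenvalues and multiplicities (the geometric multiplicity of λ is n − rank(A − λI), which equals the number of Jordan blocks for λ):
  λ = -4: algebraic multiplicity = 3, geometric multiplicity = 2
  λ = 1: algebraic multiplicity = 2, geometric multiplicity = 1

Determining the block sizes for each eigenvalue:
  λ = -4: 2 blocks summing to 3 forces exactly one block of size 2 and the rest size 1 → block sizes [2, 1]
  λ = 1: one block (gm = 1), so the single block has size am = 2 → block sizes [2]

Assembling the blocks gives a Jordan form
J =
  [-4,  1,  0, 0, 0]
  [ 0, -4,  0, 0, 0]
  [ 0,  0, -4, 0, 0]
  [ 0,  0,  0, 1, 1]
  [ 0,  0,  0, 0, 1]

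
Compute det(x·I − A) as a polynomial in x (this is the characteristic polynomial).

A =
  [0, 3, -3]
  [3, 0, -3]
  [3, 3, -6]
x^3 + 6*x^2 + 9*x

Expanding det(x·I − A) (e.g. by cofactor expansion or by noting that A is similar to its Jordan form J, which has the same characteristic polynomial as A) gives
  χ_A(x) = x^3 + 6*x^2 + 9*x
which factors as x*(x + 3)^2. The eigenvalues (with algebraic multiplicities) are λ = -3 with multiplicity 2, λ = 0 with multiplicity 1.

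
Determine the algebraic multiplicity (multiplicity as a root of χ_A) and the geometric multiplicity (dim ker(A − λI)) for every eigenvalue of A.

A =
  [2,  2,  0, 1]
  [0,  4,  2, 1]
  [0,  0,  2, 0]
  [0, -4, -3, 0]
λ = 2: alg = 4, geom = 2

Step 1 — factor the characteristic polynomial to read off the algebraic multiplicities:
  χ_A(x) = (x - 2)^4

Step 2 — compute geometric multiplicities via the rank-nullity identity g(λ) = n − rank(A − λI):
  rank(A − (2)·I) = 2, so dim ker(A − (2)·I) = n − 2 = 2

Summary:
  λ = 2: algebraic multiplicity = 4, geometric multiplicity = 2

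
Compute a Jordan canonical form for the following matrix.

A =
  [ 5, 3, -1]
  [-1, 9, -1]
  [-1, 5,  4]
J_3(6)

The characteristic polynomial is
  det(x·I − A) = x^3 - 18*x^2 + 108*x - 216 = (x - 6)^3

Eigenvalues and multiplicities (the geometric multiplicity of λ is n − rank(A − λI), which equals the number of Jordan blocks for λ):
  λ = 6: algebraic multiplicity = 3, geometric multiplicity = 1

Determining the block sizes for each eigenvalue:
  λ = 6: one block (gm = 1), so the single block has size am = 3 → block sizes [3]

Assembling the blocks gives a Jordan form
J =
  [6, 1, 0]
  [0, 6, 1]
  [0, 0, 6]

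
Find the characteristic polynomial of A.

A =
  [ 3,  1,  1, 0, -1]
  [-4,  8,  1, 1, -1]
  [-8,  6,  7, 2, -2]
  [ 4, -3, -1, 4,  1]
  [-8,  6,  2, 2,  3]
x^5 - 25*x^4 + 250*x^3 - 1250*x^2 + 3125*x - 3125

Expanding det(x·I − A) (e.g. by cofactor expansion or by noting that A is similar to its Jordan form J, which has the same characteristic polynomial as A) gives
  χ_A(x) = x^5 - 25*x^4 + 250*x^3 - 1250*x^2 + 3125*x - 3125
which factors as (x - 5)^5. The eigenvalues (with algebraic multiplicities) are λ = 5 with multiplicity 5.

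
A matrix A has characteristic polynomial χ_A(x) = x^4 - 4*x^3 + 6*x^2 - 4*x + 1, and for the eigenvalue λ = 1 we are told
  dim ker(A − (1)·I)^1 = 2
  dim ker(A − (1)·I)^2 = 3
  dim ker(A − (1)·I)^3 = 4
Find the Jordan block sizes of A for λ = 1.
Block sizes for λ = 1: [3, 1]

From the dimensions of kernels of powers, the number of Jordan blocks of size at least j is d_j − d_{j−1} where d_j = dim ker(N^j) (with d_0 = 0). Computing the differences gives [2, 1, 1].
The number of blocks of size exactly k is (#blocks of size ≥ k) − (#blocks of size ≥ k + 1), so the partition is: 1 block(s) of size 1, 1 block(s) of size 3.
In nonincreasing order the block sizes are [3, 1].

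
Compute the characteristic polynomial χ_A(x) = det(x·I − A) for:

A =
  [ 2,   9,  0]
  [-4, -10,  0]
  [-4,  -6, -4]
x^3 + 12*x^2 + 48*x + 64

Expanding det(x·I − A) (e.g. by cofactor expansion or by noting that A is similar to its Jordan form J, which has the same characteristic polynomial as A) gives
  χ_A(x) = x^3 + 12*x^2 + 48*x + 64
which factors as (x + 4)^3. The eigenvalues (with algebraic multiplicities) are λ = -4 with multiplicity 3.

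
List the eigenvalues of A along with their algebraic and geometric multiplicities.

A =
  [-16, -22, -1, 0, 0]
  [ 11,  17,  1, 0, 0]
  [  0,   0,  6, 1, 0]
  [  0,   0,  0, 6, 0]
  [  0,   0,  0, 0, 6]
λ = -5: alg = 1, geom = 1; λ = 6: alg = 4, geom = 2

Step 1 — factor the characteristic polynomial to read off the algebraic multiplicities:
  χ_A(x) = (x - 6)^4*(x + 5)

Step 2 — compute geometric multiplicities via the rank-nullity identity g(λ) = n − rank(A − λI):
  rank(A − (-5)·I) = 4, so dim ker(A − (-5)·I) = n − 4 = 1
  rank(A − (6)·I) = 3, so dim ker(A − (6)·I) = n − 3 = 2

Summary:
  λ = -5: algebraic multiplicity = 1, geometric multiplicity = 1
  λ = 6: algebraic multiplicity = 4, geometric multiplicity = 2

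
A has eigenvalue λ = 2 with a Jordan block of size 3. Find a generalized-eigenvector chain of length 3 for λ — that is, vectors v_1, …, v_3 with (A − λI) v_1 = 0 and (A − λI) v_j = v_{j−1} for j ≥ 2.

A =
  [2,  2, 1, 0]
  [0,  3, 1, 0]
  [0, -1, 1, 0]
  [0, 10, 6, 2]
A Jordan chain for λ = 2 of length 3:
v_1 = (1, 0, 0, 4)ᵀ
v_2 = (2, 1, -1, 10)ᵀ
v_3 = (0, 1, 0, 0)ᵀ

Let N = A − (2)·I. We want v_3 with N^3 v_3 = 0 but N^2 v_3 ≠ 0; then v_{j-1} := N · v_j for j = 3, …, 2.

Pick v_3 = (0, 1, 0, 0)ᵀ.
Then v_2 = N · v_3 = (2, 1, -1, 10)ᵀ.
Then v_1 = N · v_2 = (1, 0, 0, 4)ᵀ.

Sanity check: (A − (2)·I) v_1 = (0, 0, 0, 0)ᵀ = 0. ✓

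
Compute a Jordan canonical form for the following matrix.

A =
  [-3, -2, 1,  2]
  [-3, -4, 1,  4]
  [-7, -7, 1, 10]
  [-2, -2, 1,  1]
J_1(-2) ⊕ J_2(-1) ⊕ J_1(-1)

The characteristic polynomial is
  det(x·I − A) = x^4 + 5*x^3 + 9*x^2 + 7*x + 2 = (x + 1)^3*(x + 2)

Eigenvalues and multiplicities (the geometric multiplicity of λ is n − rank(A − λI), which equals the number of Jordan blocks for λ):
  λ = -2: algebraic multiplicity = 1, geometric multiplicity = 1
  λ = -1: algebraic multiplicity = 3, geometric multiplicity = 2

Determining the block sizes for each eigenvalue:
  λ = -2: one block (gm = 1), so the single block has size am = 1 → block sizes [1]
  λ = -1: 2 blocks summing to 3 forces exactly one block of size 2 and the rest size 1 → block sizes [2, 1]

Assembling the blocks gives a Jordan form
J =
  [-2,  0,  0,  0]
  [ 0, -1,  1,  0]
  [ 0,  0, -1,  0]
  [ 0,  0,  0, -1]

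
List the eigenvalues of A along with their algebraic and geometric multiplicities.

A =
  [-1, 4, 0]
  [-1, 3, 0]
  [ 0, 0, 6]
λ = 1: alg = 2, geom = 1; λ = 6: alg = 1, geom = 1

Step 1 — factor the characteristic polynomial to read off the algebraic multiplicities:
  χ_A(x) = (x - 6)*(x - 1)^2

Step 2 — compute geometric multiplicities via the rank-nullity identity g(λ) = n − rank(A − λI):
  rank(A − (1)·I) = 2, so dim ker(A − (1)·I) = n − 2 = 1
  rank(A − (6)·I) = 2, so dim ker(A − (6)·I) = n − 2 = 1

Summary:
  λ = 1: algebraic multiplicity = 2, geometric multiplicity = 1
  λ = 6: algebraic multiplicity = 1, geometric multiplicity = 1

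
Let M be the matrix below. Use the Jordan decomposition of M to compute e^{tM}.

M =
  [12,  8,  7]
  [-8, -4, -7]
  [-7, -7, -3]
e^{tM} =
  [t*exp(4*t) + 2*exp(4*t) - exp(-3*t), t*exp(4*t) + exp(4*t) - exp(-3*t), exp(4*t) - exp(-3*t)]
  [-t*exp(4*t) - exp(4*t) + exp(-3*t), -t*exp(4*t) + exp(-3*t), -exp(4*t) + exp(-3*t)]
  [-exp(4*t) + exp(-3*t), -exp(4*t) + exp(-3*t), exp(-3*t)]

Strategy: write M = P · J · P⁻¹ where J is a Jordan canonical form, so e^{tM} = P · e^{tJ} · P⁻¹, and e^{tJ} can be computed block-by-block.

M has Jordan form
J =
  [-3, 0, 0]
  [ 0, 4, 1]
  [ 0, 0, 4]
(up to reordering of blocks).

Per-block formulas:
  For a 2×2 Jordan block J_2(4): exp(t · J_2(4)) = e^(4t)·(I + t·N), where N is the 2×2 nilpotent shift.
  For a 1×1 block at λ = -3: exp(t · [-3]) = [e^(-3t)].

After assembling e^{tJ} and conjugating by P, we get:

e^{tM} =
  [t*exp(4*t) + 2*exp(4*t) - exp(-3*t), t*exp(4*t) + exp(4*t) - exp(-3*t), exp(4*t) - exp(-3*t)]
  [-t*exp(4*t) - exp(4*t) + exp(-3*t), -t*exp(4*t) + exp(-3*t), -exp(4*t) + exp(-3*t)]
  [-exp(4*t) + exp(-3*t), -exp(4*t) + exp(-3*t), exp(-3*t)]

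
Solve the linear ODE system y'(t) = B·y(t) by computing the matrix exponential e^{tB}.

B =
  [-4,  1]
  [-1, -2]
e^{tB} =
  [-t*exp(-3*t) + exp(-3*t), t*exp(-3*t)]
  [-t*exp(-3*t), t*exp(-3*t) + exp(-3*t)]

Strategy: write B = P · J · P⁻¹ where J is a Jordan canonical form, so e^{tB} = P · e^{tJ} · P⁻¹, and e^{tJ} can be computed block-by-block.

B has Jordan form
J =
  [-3,  1]
  [ 0, -3]
(up to reordering of blocks).

Per-block formulas:
  For a 2×2 Jordan block J_2(-3): exp(t · J_2(-3)) = e^(-3t)·(I + t·N), where N is the 2×2 nilpotent shift.

After assembling e^{tJ} and conjugating by P, we get:

e^{tB} =
  [-t*exp(-3*t) + exp(-3*t), t*exp(-3*t)]
  [-t*exp(-3*t), t*exp(-3*t) + exp(-3*t)]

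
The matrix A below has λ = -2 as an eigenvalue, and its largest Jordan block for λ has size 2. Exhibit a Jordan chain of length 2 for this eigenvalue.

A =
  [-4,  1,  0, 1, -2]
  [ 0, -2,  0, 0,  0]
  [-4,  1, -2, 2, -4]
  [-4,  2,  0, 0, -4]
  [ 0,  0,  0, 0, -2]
A Jordan chain for λ = -2 of length 2:
v_1 = (-2, 0, -4, -4, 0)ᵀ
v_2 = (1, 0, 0, 0, 0)ᵀ

Let N = A − (-2)·I. We want v_2 with N^2 v_2 = 0 but N^1 v_2 ≠ 0; then v_{j-1} := N · v_j for j = 2, …, 2.

Pick v_2 = (1, 0, 0, 0, 0)ᵀ.
Then v_1 = N · v_2 = (-2, 0, -4, -4, 0)ᵀ.

Sanity check: (A − (-2)·I) v_1 = (0, 0, 0, 0, 0)ᵀ = 0. ✓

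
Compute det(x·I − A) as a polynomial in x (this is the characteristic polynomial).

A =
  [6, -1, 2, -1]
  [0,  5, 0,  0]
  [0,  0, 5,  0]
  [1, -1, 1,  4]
x^4 - 20*x^3 + 150*x^2 - 500*x + 625

Expanding det(x·I − A) (e.g. by cofactor expansion or by noting that A is similar to its Jordan form J, which has the same characteristic polynomial as A) gives
  χ_A(x) = x^4 - 20*x^3 + 150*x^2 - 500*x + 625
which factors as (x - 5)^4. The eigenvalues (with algebraic multiplicities) are λ = 5 with multiplicity 4.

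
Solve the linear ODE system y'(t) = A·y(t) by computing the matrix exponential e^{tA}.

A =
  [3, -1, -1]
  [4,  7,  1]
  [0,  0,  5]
e^{tA} =
  [-2*t*exp(5*t) + exp(5*t), -t*exp(5*t), t^2*exp(5*t)/2 - t*exp(5*t)]
  [4*t*exp(5*t), 2*t*exp(5*t) + exp(5*t), -t^2*exp(5*t) + t*exp(5*t)]
  [0, 0, exp(5*t)]

Strategy: write A = P · J · P⁻¹ where J is a Jordan canonical form, so e^{tA} = P · e^{tJ} · P⁻¹, and e^{tJ} can be computed block-by-block.

A has Jordan form
J =
  [5, 1, 0]
  [0, 5, 1]
  [0, 0, 5]
(up to reordering of blocks).

Per-block formulas:
  For a 3×3 Jordan block J_3(5): exp(t · J_3(5)) = e^(5t)·(I + t·N + (t^2/2)·N^2), where N is the 3×3 nilpotent shift.

After assembling e^{tJ} and conjugating by P, we get:

e^{tA} =
  [-2*t*exp(5*t) + exp(5*t), -t*exp(5*t), t^2*exp(5*t)/2 - t*exp(5*t)]
  [4*t*exp(5*t), 2*t*exp(5*t) + exp(5*t), -t^2*exp(5*t) + t*exp(5*t)]
  [0, 0, exp(5*t)]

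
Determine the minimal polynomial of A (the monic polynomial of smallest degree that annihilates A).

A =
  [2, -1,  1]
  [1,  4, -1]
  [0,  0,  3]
x^2 - 6*x + 9

The characteristic polynomial is χ_A(x) = (x - 3)^3, so the eigenvalues are known. The minimal polynomial is
  m_A(x) = Π_λ (x − λ)^{k_λ}
where k_λ is the size of the *largest* Jordan block for λ (equivalently, the smallest k with (A − λI)^k v = 0 for every generalised eigenvector v of λ).

  λ = 3: largest Jordan block has size 2, contributing (x − 3)^2

So m_A(x) = (x - 3)^2 = x^2 - 6*x + 9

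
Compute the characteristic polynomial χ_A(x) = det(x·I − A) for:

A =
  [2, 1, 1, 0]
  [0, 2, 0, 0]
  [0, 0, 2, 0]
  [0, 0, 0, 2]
x^4 - 8*x^3 + 24*x^2 - 32*x + 16

Expanding det(x·I − A) (e.g. by cofactor expansion or by noting that A is similar to its Jordan form J, which has the same characteristic polynomial as A) gives
  χ_A(x) = x^4 - 8*x^3 + 24*x^2 - 32*x + 16
which factors as (x - 2)^4. The eigenvalues (with algebraic multiplicities) are λ = 2 with multiplicity 4.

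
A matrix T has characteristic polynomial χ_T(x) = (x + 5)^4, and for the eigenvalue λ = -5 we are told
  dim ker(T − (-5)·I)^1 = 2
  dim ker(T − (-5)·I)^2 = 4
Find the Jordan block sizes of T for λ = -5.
Block sizes for λ = -5: [2, 2]

From the dimensions of kernels of powers, the number of Jordan blocks of size at least j is d_j − d_{j−1} where d_j = dim ker(N^j) (with d_0 = 0). Computing the differences gives [2, 2].
The number of blocks of size exactly k is (#blocks of size ≥ k) − (#blocks of size ≥ k + 1), so the partition is: 2 block(s) of size 2.
In nonincreasing order the block sizes are [2, 2].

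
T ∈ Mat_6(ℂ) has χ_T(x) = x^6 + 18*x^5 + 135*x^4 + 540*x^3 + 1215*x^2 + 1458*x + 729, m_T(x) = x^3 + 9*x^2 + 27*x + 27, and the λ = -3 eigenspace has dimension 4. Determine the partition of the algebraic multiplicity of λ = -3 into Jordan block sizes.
Block sizes for λ = -3: [3, 1, 1, 1]

Step 1 — from the characteristic polynomial, algebraic multiplicity of λ = -3 is 6. From dim ker(T − (-3)·I) = 4, there are exactly 4 Jordan blocks for λ = -3.
Step 2 — from the minimal polynomial, the factor (x + 3)^3 tells us the largest block for λ = -3 has size 3.
Step 3 — with total size 6, 4 blocks, and largest block 3, the block sizes (in nonincreasing order) are [3, 1, 1, 1].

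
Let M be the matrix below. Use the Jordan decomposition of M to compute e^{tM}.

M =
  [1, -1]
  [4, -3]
e^{tM} =
  [2*t*exp(-t) + exp(-t), -t*exp(-t)]
  [4*t*exp(-t), -2*t*exp(-t) + exp(-t)]

Strategy: write M = P · J · P⁻¹ where J is a Jordan canonical form, so e^{tM} = P · e^{tJ} · P⁻¹, and e^{tJ} can be computed block-by-block.

M has Jordan form
J =
  [-1,  1]
  [ 0, -1]
(up to reordering of blocks).

Per-block formulas:
  For a 2×2 Jordan block J_2(-1): exp(t · J_2(-1)) = e^(-1t)·(I + t·N), where N is the 2×2 nilpotent shift.

After assembling e^{tJ} and conjugating by P, we get:

e^{tM} =
  [2*t*exp(-t) + exp(-t), -t*exp(-t)]
  [4*t*exp(-t), -2*t*exp(-t) + exp(-t)]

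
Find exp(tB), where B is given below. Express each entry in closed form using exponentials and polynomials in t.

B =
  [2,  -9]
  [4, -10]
e^{tB} =
  [6*t*exp(-4*t) + exp(-4*t), -9*t*exp(-4*t)]
  [4*t*exp(-4*t), -6*t*exp(-4*t) + exp(-4*t)]

Strategy: write B = P · J · P⁻¹ where J is a Jordan canonical form, so e^{tB} = P · e^{tJ} · P⁻¹, and e^{tJ} can be computed block-by-block.

B has Jordan form
J =
  [-4,  1]
  [ 0, -4]
(up to reordering of blocks).

Per-block formulas:
  For a 2×2 Jordan block J_2(-4): exp(t · J_2(-4)) = e^(-4t)·(I + t·N), where N is the 2×2 nilpotent shift.

After assembling e^{tJ} and conjugating by P, we get:

e^{tB} =
  [6*t*exp(-4*t) + exp(-4*t), -9*t*exp(-4*t)]
  [4*t*exp(-4*t), -6*t*exp(-4*t) + exp(-4*t)]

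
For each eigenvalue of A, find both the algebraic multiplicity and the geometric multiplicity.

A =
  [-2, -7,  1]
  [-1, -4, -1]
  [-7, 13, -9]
λ = -5: alg = 3, geom = 1

Step 1 — factor the characteristic polynomial to read off the algebraic multiplicities:
  χ_A(x) = (x + 5)^3

Step 2 — compute geometric multiplicities via the rank-nullity identity g(λ) = n − rank(A − λI):
  rank(A − (-5)·I) = 2, so dim ker(A − (-5)·I) = n − 2 = 1

Summary:
  λ = -5: algebraic multiplicity = 3, geometric multiplicity = 1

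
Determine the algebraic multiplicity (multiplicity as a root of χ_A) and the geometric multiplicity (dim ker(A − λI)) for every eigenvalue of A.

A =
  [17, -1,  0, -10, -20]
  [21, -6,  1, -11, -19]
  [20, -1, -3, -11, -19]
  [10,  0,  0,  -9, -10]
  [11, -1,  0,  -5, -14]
λ = -4: alg = 4, geom = 2; λ = 1: alg = 1, geom = 1

Step 1 — factor the characteristic polynomial to read off the algebraic multiplicities:
  χ_A(x) = (x - 1)*(x + 4)^4

Step 2 — compute geometric multiplicities via the rank-nullity identity g(λ) = n − rank(A − λI):
  rank(A − (-4)·I) = 3, so dim ker(A − (-4)·I) = n − 3 = 2
  rank(A − (1)·I) = 4, so dim ker(A − (1)·I) = n − 4 = 1

Summary:
  λ = -4: algebraic multiplicity = 4, geometric multiplicity = 2
  λ = 1: algebraic multiplicity = 1, geometric multiplicity = 1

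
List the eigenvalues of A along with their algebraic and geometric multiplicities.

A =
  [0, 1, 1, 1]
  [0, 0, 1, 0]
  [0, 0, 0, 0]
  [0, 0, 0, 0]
λ = 0: alg = 4, geom = 2

Step 1 — factor the characteristic polynomial to read off the algebraic multiplicities:
  χ_A(x) = x^4

Step 2 — compute geometric multiplicities via the rank-nullity identity g(λ) = n − rank(A − λI):
  rank(A − (0)·I) = 2, so dim ker(A − (0)·I) = n − 2 = 2

Summary:
  λ = 0: algebraic multiplicity = 4, geometric multiplicity = 2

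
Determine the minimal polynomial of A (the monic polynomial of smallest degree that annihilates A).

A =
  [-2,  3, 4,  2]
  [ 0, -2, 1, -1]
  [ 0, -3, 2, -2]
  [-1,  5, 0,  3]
x^4 - x^3

The characteristic polynomial is χ_A(x) = x^3*(x - 1), so the eigenvalues are known. The minimal polynomial is
  m_A(x) = Π_λ (x − λ)^{k_λ}
where k_λ is the size of the *largest* Jordan block for λ (equivalently, the smallest k with (A − λI)^k v = 0 for every generalised eigenvector v of λ).

  λ = 0: largest Jordan block has size 3, contributing (x − 0)^3
  λ = 1: largest Jordan block has size 1, contributing (x − 1)

So m_A(x) = x^3*(x - 1) = x^4 - x^3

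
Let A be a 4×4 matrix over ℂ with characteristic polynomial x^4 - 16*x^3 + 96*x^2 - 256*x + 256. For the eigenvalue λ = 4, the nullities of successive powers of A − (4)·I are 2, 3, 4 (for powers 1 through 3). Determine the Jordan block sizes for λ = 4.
Block sizes for λ = 4: [3, 1]

From the dimensions of kernels of powers, the number of Jordan blocks of size at least j is d_j − d_{j−1} where d_j = dim ker(N^j) (with d_0 = 0). Computing the differences gives [2, 1, 1].
The number of blocks of size exactly k is (#blocks of size ≥ k) − (#blocks of size ≥ k + 1), so the partition is: 1 block(s) of size 1, 1 block(s) of size 3.
In nonincreasing order the block sizes are [3, 1].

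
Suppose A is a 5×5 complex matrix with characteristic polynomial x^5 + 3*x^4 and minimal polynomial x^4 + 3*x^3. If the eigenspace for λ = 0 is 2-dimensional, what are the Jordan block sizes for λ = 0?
Block sizes for λ = 0: [3, 1]

Step 1 — from the characteristic polynomial, algebraic multiplicity of λ = 0 is 4. From dim ker(A − (0)·I) = 2, there are exactly 2 Jordan blocks for λ = 0.
Step 2 — from the minimal polynomial, the factor (x − 0)^3 tells us the largest block for λ = 0 has size 3.
Step 3 — with total size 4, 2 blocks, and largest block 3, the block sizes (in nonincreasing order) are [3, 1].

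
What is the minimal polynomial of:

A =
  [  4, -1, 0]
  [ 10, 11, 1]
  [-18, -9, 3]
x^3 - 18*x^2 + 108*x - 216

The characteristic polynomial is χ_A(x) = (x - 6)^3, so the eigenvalues are known. The minimal polynomial is
  m_A(x) = Π_λ (x − λ)^{k_λ}
where k_λ is the size of the *largest* Jordan block for λ (equivalently, the smallest k with (A − λI)^k v = 0 for every generalised eigenvector v of λ).

  λ = 6: largest Jordan block has size 3, contributing (x − 6)^3

So m_A(x) = (x - 6)^3 = x^3 - 18*x^2 + 108*x - 216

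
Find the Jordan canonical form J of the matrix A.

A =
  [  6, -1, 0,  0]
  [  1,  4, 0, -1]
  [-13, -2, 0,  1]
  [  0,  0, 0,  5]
J_1(0) ⊕ J_3(5)

The characteristic polynomial is
  det(x·I − A) = x^4 - 15*x^3 + 75*x^2 - 125*x = x*(x - 5)^3

Eigenvalues and multiplicities (the geometric multiplicity of λ is n − rank(A − λI), which equals the number of Jordan blocks for λ):
  λ = 0: algebraic multiplicity = 1, geometric multiplicity = 1
  λ = 5: algebraic multiplicity = 3, geometric multiplicity = 1

Determining the block sizes for each eigenvalue:
  λ = 0: one block (gm = 1), so the single block has size am = 1 → block sizes [1]
  λ = 5: one block (gm = 1), so the single block has size am = 3 → block sizes [3]

Assembling the blocks gives a Jordan form
J =
  [0, 0, 0, 0]
  [0, 5, 1, 0]
  [0, 0, 5, 1]
  [0, 0, 0, 5]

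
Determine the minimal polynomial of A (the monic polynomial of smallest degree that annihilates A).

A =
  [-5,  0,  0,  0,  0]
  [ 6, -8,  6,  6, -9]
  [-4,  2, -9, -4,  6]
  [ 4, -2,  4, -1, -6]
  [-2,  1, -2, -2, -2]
x^2 + 10*x + 25

The characteristic polynomial is χ_A(x) = (x + 5)^5, so the eigenvalues are known. The minimal polynomial is
  m_A(x) = Π_λ (x − λ)^{k_λ}
where k_λ is the size of the *largest* Jordan block for λ (equivalently, the smallest k with (A − λI)^k v = 0 for every generalised eigenvector v of λ).

  λ = -5: largest Jordan block has size 2, contributing (x + 5)^2

So m_A(x) = (x + 5)^2 = x^2 + 10*x + 25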